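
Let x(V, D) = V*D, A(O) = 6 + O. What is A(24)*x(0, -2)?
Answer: 0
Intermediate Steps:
x(V, D) = D*V
A(24)*x(0, -2) = (6 + 24)*(-2*0) = 30*0 = 0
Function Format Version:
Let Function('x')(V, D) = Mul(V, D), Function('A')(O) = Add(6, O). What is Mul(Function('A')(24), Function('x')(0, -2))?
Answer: 0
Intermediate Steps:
Function('x')(V, D) = Mul(D, V)
Mul(Function('A')(24), Function('x')(0, -2)) = Mul(Add(6, 24), Mul(-2, 0)) = Mul(30, 0) = 0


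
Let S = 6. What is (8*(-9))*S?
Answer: -432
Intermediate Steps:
(8*(-9))*S = (8*(-9))*6 = -72*6 = -432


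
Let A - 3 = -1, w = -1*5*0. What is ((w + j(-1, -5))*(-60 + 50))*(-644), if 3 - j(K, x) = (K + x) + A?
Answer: 45080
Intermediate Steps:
w = 0 (w = -5*0 = 0)
A = 2 (A = 3 - 1 = 2)
j(K, x) = 1 - K - x (j(K, x) = 3 - ((K + x) + 2) = 3 - (2 + K + x) = 3 + (-2 - K - x) = 1 - K - x)
((w + j(-1, -5))*(-60 + 50))*(-644) = ((0 + (1 - 1*(-1) - 1*(-5)))*(-60 + 50))*(-644) = ((0 + (1 + 1 + 5))*(-10))*(-644) = ((0 + 7)*(-10))*(-644) = (7*(-10))*(-644) = -70*(-644) = 45080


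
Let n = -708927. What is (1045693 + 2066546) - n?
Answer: 3821166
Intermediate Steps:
(1045693 + 2066546) - n = (1045693 + 2066546) - 1*(-708927) = 3112239 + 708927 = 3821166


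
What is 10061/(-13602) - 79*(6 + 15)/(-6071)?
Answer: -38514613/82577742 ≈ -0.46640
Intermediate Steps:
10061/(-13602) - 79*(6 + 15)/(-6071) = 10061*(-1/13602) - 79*21*(-1/6071) = -10061/13602 - 1659*(-1/6071) = -10061/13602 + 1659/6071 = -38514613/82577742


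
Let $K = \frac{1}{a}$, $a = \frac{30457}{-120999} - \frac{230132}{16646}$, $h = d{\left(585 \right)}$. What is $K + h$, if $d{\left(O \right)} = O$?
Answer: $\frac{1184595169164}{2025194935} \approx 584.93$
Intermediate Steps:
$h = 585$
$a = - \frac{2025194935}{143867811}$ ($a = 30457 \left(- \frac{1}{120999}\right) - \frac{16438}{1189} = - \frac{30457}{120999} - \frac{16438}{1189} = - \frac{2025194935}{143867811} \approx -14.077$)
$K = - \frac{143867811}{2025194935}$ ($K = \frac{1}{- \frac{2025194935}{143867811}} = - \frac{143867811}{2025194935} \approx -0.071039$)
$K + h = - \frac{143867811}{2025194935} + 585 = \frac{1184595169164}{2025194935}$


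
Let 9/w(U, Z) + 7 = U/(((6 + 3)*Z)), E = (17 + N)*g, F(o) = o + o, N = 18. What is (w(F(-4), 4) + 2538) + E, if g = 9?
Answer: 185364/65 ≈ 2851.8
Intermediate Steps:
F(o) = 2*o
E = 315 (E = (17 + 18)*9 = 35*9 = 315)
w(U, Z) = 9/(-7 + U/(9*Z)) (w(U, Z) = 9/(-7 + U/(((6 + 3)*Z))) = 9/(-7 + U/((9*Z))) = 9/(-7 + U*(1/(9*Z))) = 9/(-7 + U/(9*Z)))
(w(F(-4), 4) + 2538) + E = (81*4/(2*(-4) - 63*4) + 2538) + 315 = (81*4/(-8 - 252) + 2538) + 315 = (81*4/(-260) + 2538) + 315 = (81*4*(-1/260) + 2538) + 315 = (-81/65 + 2538) + 315 = 164889/65 + 315 = 185364/65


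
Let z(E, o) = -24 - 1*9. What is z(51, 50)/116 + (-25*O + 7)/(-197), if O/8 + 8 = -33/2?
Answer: -575713/22852 ≈ -25.193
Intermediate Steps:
z(E, o) = -33 (z(E, o) = -24 - 9 = -33)
O = -196 (O = -64 + 8*(-33/2) = -64 - 132 = -196)
z(51, 50)/116 + (-25*O + 7)/(-197) = -33/116 + (-25*(-196) + 7)/(-197) = -33*1/116 + (4900 + 7)*(-1/197) = -33/116 + 4907*(-1/197) = -33/116 - 4907/197 = -575713/22852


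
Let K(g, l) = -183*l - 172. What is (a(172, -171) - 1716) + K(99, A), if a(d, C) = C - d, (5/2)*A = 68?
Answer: -36043/5 ≈ -7208.6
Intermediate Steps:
A = 136/5 (A = (⅖)*68 = 136/5 ≈ 27.200)
K(g, l) = -172 - 183*l
(a(172, -171) - 1716) + K(99, A) = ((-171 - 1*172) - 1716) + (-172 - 183*136/5) = ((-171 - 172) - 1716) + (-172 - 24888/5) = (-343 - 1716) - 25748/5 = -2059 - 25748/5 = -36043/5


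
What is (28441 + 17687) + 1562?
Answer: 47690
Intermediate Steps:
(28441 + 17687) + 1562 = 46128 + 1562 = 47690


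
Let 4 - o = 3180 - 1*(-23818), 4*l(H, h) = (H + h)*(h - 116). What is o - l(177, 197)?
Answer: -69135/2 ≈ -34568.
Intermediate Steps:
l(H, h) = (-116 + h)*(H + h)/4 (l(H, h) = ((H + h)*(h - 116))/4 = ((H + h)*(-116 + h))/4 = ((-116 + h)*(H + h))/4 = (-116 + h)*(H + h)/4)
o = -26994 (o = 4 - (3180 - 1*(-23818)) = 4 - (3180 + 23818) = 4 - 1*26998 = 4 - 26998 = -26994)
o - l(177, 197) = -26994 - (-29*177 - 29*197 + (1/4)*197**2 + (1/4)*177*197) = -26994 - (-5133 - 5713 + (1/4)*38809 + 34869/4) = -26994 - (-5133 - 5713 + 38809/4 + 34869/4) = -26994 - 1*15147/2 = -26994 - 15147/2 = -69135/2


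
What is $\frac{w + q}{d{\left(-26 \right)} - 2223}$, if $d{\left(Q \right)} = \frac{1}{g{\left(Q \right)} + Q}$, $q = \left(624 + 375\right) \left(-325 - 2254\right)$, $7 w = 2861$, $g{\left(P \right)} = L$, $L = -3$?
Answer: $\frac{261465247}{225638} \approx 1158.8$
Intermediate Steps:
$g{\left(P \right)} = -3$
$w = \frac{2861}{7}$ ($w = \frac{1}{7} \cdot 2861 = \frac{2861}{7} \approx 408.71$)
$q = -2576421$ ($q = 999 \left(-2579\right) = -2576421$)
$d{\left(Q \right)} = \frac{1}{-3 + Q}$
$\frac{w + q}{d{\left(-26 \right)} - 2223} = \frac{\frac{2861}{7} - 2576421}{\frac{1}{-3 - 26} - 2223} = - \frac{18032086}{7 \left(\frac{1}{-29} - 2223\right)} = - \frac{18032086}{7 \left(- \frac{1}{29} - 2223\right)} = - \frac{18032086}{7 \left(- \frac{64468}{29}\right)} = \left(- \frac{18032086}{7}\right) \left(- \frac{29}{64468}\right) = \frac{261465247}{225638}$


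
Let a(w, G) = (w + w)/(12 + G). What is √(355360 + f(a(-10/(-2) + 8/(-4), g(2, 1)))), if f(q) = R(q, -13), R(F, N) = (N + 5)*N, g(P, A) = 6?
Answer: 6*√9874 ≈ 596.21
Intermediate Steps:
R(F, N) = N*(5 + N) (R(F, N) = (5 + N)*N = N*(5 + N))
a(w, G) = 2*w/(12 + G) (a(w, G) = (2*w)/(12 + G) = 2*w/(12 + G))
f(q) = 104 (f(q) = -13*(5 - 13) = -13*(-8) = 104)
√(355360 + f(a(-10/(-2) + 8/(-4), g(2, 1)))) = √(355360 + 104) = √355464 = 6*√9874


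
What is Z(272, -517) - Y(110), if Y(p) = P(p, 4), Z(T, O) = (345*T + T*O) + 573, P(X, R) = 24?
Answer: -46235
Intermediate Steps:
Z(T, O) = 573 + 345*T + O*T (Z(T, O) = (345*T + O*T) + 573 = 573 + 345*T + O*T)
Y(p) = 24
Z(272, -517) - Y(110) = (573 + 345*272 - 517*272) - 1*24 = (573 + 93840 - 140624) - 24 = -46211 - 24 = -46235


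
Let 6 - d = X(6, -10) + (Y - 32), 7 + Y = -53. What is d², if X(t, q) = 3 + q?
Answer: 11025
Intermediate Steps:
Y = -60 (Y = -7 - 53 = -60)
d = 105 (d = 6 - ((3 - 10) + (-60 - 32)) = 6 - (-7 - 92) = 6 - 1*(-99) = 6 + 99 = 105)
d² = 105² = 11025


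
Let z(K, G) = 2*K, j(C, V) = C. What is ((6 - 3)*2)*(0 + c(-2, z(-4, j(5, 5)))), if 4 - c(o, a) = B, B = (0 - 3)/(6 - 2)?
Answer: 57/2 ≈ 28.500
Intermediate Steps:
B = -3/4 ≈ -0.75000
c(o, a) = 19/4 (c(o, a) = 4 - 1*(-3/4) = 4 + 3/4 = 19/4)
((6 - 3)*2)*(0 + c(-2, z(-4, j(5, 5)))) = ((6 - 3)*2)*(0 + 19/4) = (3*2)*(19/4) = 6*(19/4) = 57/2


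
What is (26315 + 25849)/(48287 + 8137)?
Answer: 4347/4702 ≈ 0.92450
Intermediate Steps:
(26315 + 25849)/(48287 + 8137) = 52164/56424 = 52164*(1/56424) = 4347/4702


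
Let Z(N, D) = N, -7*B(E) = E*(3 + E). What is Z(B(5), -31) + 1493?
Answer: 10411/7 ≈ 1487.3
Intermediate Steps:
B(E) = -E*(3 + E)/7
Z(B(5), -31) + 1493 = -⅐*5*(3 + 5) + 1493 = -⅐*5*8 + 1493 = -40/7 + 1493 = 10411/7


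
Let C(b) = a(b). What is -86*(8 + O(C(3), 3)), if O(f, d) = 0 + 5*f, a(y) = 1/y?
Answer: -2494/3 ≈ -831.33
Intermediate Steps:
a(y) = 1/y
C(b) = 1/b
O(f, d) = 5*f
-86*(8 + O(C(3), 3)) = -86*(8 + 5/3) = -86*29/3 = -2494/3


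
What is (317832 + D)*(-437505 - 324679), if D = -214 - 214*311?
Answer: -191356963776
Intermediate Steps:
D = -66768 (D = -214 - 66554 = -66768)
(317832 + D)*(-437505 - 324679) = (317832 - 66768)*(-437505 - 324679) = 251064*(-762184) = -191356963776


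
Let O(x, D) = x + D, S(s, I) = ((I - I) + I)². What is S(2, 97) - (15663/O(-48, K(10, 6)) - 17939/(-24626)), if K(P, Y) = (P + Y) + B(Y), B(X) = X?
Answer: 1602401877/160069 ≈ 10011.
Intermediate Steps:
S(s, I) = I² (S(s, I) = (0 + I)² = I²)
K(P, Y) = P + 2*Y (K(P, Y) = (P + Y) + Y = P + 2*Y)
O(x, D) = D + x
S(2, 97) - (15663/O(-48, K(10, 6)) - 17939/(-24626)) = 97² - (15663/((10 + 2*6) - 48) - 17939/(-24626)) = 9409 - (15663/((10 + 12) - 48) - 17939*(-1/24626)) = 9409 - (15663/(22 - 48) + 17939/24626) = 9409 - (15663/(-26) + 17939/24626) = 9409 - (15663*(-1/26) + 17939/24626) = 9409 - (-15663/26 + 17939/24626) = 9409 - 1*(-96312656/160069) = 9409 + 96312656/160069 = 1602401877/160069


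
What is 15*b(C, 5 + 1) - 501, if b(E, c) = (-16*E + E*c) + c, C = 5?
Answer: -1161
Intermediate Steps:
b(E, c) = c - 16*E + E*c
15*b(C, 5 + 1) - 501 = 15*((5 + 1) - 16*5 + 5*(5 + 1)) - 501 = 15*(6 - 80 + 5*6) - 501 = 15*(6 - 80 + 30) - 501 = 15*(-44) - 501 = -660 - 501 = -1161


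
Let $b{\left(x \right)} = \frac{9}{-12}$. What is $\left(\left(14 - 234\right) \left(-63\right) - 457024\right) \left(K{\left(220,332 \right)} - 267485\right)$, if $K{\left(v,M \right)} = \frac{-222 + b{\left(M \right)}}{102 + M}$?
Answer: $\frac{51446338297141}{434} \approx 1.1854 \cdot 10^{11}$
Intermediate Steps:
$b{\left(x \right)} = - \frac{3}{4}$ ($b{\left(x \right)} = 9 \left(- \frac{1}{12}\right) = - \frac{3}{4}$)
$K{\left(v,M \right)} = - \frac{891}{4 \left(102 + M\right)}$ ($K{\left(v,M \right)} = \frac{-222 - \frac{3}{4}}{102 + M} = - \frac{891}{4 \left(102 + M\right)}$)
$\left(\left(14 - 234\right) \left(-63\right) - 457024\right) \left(K{\left(220,332 \right)} - 267485\right) = \left(\left(14 - 234\right) \left(-63\right) - 457024\right) \left(- \frac{891}{408 + 4 \cdot 332} - 267485\right) = \left(\left(-220\right) \left(-63\right) - 457024\right) \left(- \frac{891}{408 + 1328} - 267485\right) = \left(13860 - 457024\right) \left(- \frac{891}{1736} - 267485\right) = - 443164 \left(\left(-891\right) \frac{1}{1736} - 267485\right) = - 443164 \left(- \frac{891}{1736} - 267485\right) = \left(-443164\right) \left(- \frac{464354851}{1736}\right) = \frac{51446338297141}{434}$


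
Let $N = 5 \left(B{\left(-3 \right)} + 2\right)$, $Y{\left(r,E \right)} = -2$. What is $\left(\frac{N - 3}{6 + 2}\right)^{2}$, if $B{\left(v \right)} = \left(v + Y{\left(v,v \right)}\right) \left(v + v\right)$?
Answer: $\frac{24649}{64} \approx 385.14$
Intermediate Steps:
$B{\left(v \right)} = 2 v \left(-2 + v\right)$ ($B{\left(v \right)} = \left(v - 2\right) \left(v + v\right) = \left(-2 + v\right) 2 v = 2 v \left(-2 + v\right)$)
$N = 160$ ($N = 5 \left(2 \left(-3\right) \left(-2 - 3\right) + 2\right) = 5 \left(2 \left(-3\right) \left(-5\right) + 2\right) = 5 \left(30 + 2\right) = 5 \cdot 32 = 160$)
$\left(\frac{N - 3}{6 + 2}\right)^{2} = \left(\frac{160 - 3}{6 + 2}\right)^{2} = \left(\frac{1}{8} \cdot 157\right)^{2} = \left(\frac{157}{8}\right)^{2} = \frac{24649}{64}$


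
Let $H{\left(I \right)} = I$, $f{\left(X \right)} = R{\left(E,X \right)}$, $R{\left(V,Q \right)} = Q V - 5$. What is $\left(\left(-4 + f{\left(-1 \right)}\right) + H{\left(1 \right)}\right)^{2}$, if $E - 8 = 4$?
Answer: $400$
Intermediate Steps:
$E = 12$ ($E = 8 + 4 = 12$)
$R{\left(V,Q \right)} = -5 + Q V$
$f{\left(X \right)} = -5 + 12 X$ ($f{\left(X \right)} = -5 + X 12 = -5 + 12 X$)
$\left(\left(-4 + f{\left(-1 \right)}\right) + H{\left(1 \right)}\right)^{2} = \left(\left(-4 + \left(-5 + 12 \left(-1\right)\right)\right) + 1\right)^{2} = \left(\left(-4 - 17\right) + 1\right)^{2} = \left(-21 + 1\right)^{2} = \left(-20\right)^{2} = 400$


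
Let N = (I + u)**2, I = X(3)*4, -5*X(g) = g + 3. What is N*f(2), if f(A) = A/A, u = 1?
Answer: 361/25 ≈ 14.440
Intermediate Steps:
X(g) = -3/5 - g/5 (X(g) = -(g + 3)/5 = -(3 + g)/5 = -3/5 - g/5)
I = -24/5 (I = (-3/5 - 1/5*3)*4 = (-3/5 - 3/5)*4 = -6/5*4 = -24/5 ≈ -4.8000)
N = 361/25 (N = (-24/5 + 1)**2 = (-19/5)**2 = 361/25 ≈ 14.440)
f(A) = 1
N*f(2) = (361/25)*1 = 361/25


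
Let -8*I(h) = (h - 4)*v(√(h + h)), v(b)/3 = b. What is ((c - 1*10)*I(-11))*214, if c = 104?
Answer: 226305*I*√22/2 ≈ 5.3073e+5*I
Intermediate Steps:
v(b) = 3*b
I(h) = -3*√2*√h*(-4 + h)/8 (I(h) = -(h - 4)*3*√(h + h)/8 = -(-4 + h)*3*√(2*h)/8 = -(-4 + h)*3*(√2*√h)/8 = -(-4 + h)*3*√2*√h/8 = -3*√2*√h*(-4 + h)/8)
((c - 1*10)*I(-11))*214 = ((104 - 1*10)*(3*√2*√(-11)*(4 - 1*(-11))/8))*214 = ((104 - 10)*(3*√2*(I*√11)*(4 + 11)/8))*214 = (94*((3/8)*√2*(I*√11)*15))*214 = (94*(45*I*√22/8))*214 = (2115*I*√22/4)*214 = 226305*I*√22/2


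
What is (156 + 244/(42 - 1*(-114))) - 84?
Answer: 2869/39 ≈ 73.564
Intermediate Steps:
(156 + 244/(42 - 1*(-114))) - 84 = (156 + 244/(42 + 114)) - 84 = (156 + 244/156) - 84 = (156 + 244*(1/156)) - 84 = (156 + 61/39) - 84 = 6145/39 - 84 = 2869/39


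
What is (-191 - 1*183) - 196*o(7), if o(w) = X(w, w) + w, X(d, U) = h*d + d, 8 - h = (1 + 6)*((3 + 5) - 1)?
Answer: 53134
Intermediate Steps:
h = -41 (h = 8 - (1 + 6)*((3 + 5) - 1) = 8 - 7*(8 - 1) = 8 - 7*7 = 8 - 1*49 = 8 - 49 = -41)
X(d, U) = -40*d (X(d, U) = -41*d + d = -40*d)
o(w) = -39*w (o(w) = -40*w + w = -39*w)
(-191 - 1*183) - 196*o(7) = (-191 - 1*183) - (-7644)*7 = (-191 - 183) - 196*(-273) = -374 + 53508 = 53134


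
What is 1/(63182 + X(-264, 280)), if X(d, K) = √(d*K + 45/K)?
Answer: 3538192/223554186455 - 2*I*√57953154/223554186455 ≈ 1.5827e-5 - 6.8106e-8*I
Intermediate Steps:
X(d, K) = √(45/K + K*d) (X(d, K) = √(K*d + 45/K) = √(45/K + K*d))
1/(63182 + X(-264, 280)) = 1/(63182 + √(45/280 + 280*(-264))) = 1/(63182 + √(45*(1/280) - 73920)) = 1/(63182 + √(9/56 - 73920)) = 1/(63182 + √(-4139511/56)) = 1/(63182 + I*√57953154/28)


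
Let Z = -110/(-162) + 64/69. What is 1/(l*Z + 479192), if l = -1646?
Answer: 1863/887808218 ≈ 2.0984e-6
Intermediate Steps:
Z = 2993/1863 (Z = -110*(-1/162) + 64*(1/69) = 55/81 + 64/69 = 2993/1863 ≈ 1.6065)
1/(l*Z + 479192) = 1/(-1646*2993/1863 + 479192) = 1/(-4926478/1863 + 479192) = 1/(887808218/1863) = 1863/887808218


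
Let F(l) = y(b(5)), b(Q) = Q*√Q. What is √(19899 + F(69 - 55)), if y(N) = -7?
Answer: 2*√4973 ≈ 141.04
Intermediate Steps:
b(Q) = Q^(3/2)
F(l) = -7
√(19899 + F(69 - 55)) = √(19899 - 7) = √19892 = 2*√4973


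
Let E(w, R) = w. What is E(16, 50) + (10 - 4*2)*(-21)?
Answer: -26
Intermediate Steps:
E(16, 50) + (10 - 4*2)*(-21) = 16 + (10 - 4*2)*(-21) = 16 + (10 - 8)*(-21) = 16 + 2*(-21) = 16 - 42 = -26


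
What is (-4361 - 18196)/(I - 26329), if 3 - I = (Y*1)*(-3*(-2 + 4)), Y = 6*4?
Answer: 22557/26182 ≈ 0.86155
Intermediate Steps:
Y = 24
I = 147 (I = 3 - 24*1*(-3*(-2 + 4)) = 3 - 24*(-3*2) = 3 - 24*(-6) = 3 - 1*(-144) = 3 + 144 = 147)
(-4361 - 18196)/(I - 26329) = (-4361 - 18196)/(147 - 26329) = -22557/(-26182) = -22557*(-1/26182) = 22557/26182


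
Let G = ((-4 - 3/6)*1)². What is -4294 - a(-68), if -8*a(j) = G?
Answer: -137327/32 ≈ -4291.5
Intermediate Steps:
G = 81/4 (G = ((-4 - 3*⅙)*1)² = ((-4 - ½)*1)² = (-9/2*1)² = (-9/2)² = 81/4 ≈ 20.250)
a(j) = -81/32 (a(j) = -⅛*81/4 = -81/32)
-4294 - a(-68) = -4294 - 1*(-81/32) = -4294 + 81/32 = -137327/32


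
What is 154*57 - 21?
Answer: 8757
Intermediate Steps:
154*57 - 21 = 8778 - 21 = 8757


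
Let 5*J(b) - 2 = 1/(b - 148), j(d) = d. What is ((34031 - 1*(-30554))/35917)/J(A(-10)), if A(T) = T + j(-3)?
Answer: 7427275/1647051 ≈ 4.5094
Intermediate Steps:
A(T) = -3 + T (A(T) = T - 3 = -3 + T)
J(b) = ⅖ + 1/(5*(-148 + b)) (J(b) = ⅖ + 1/(5*(b - 148)) = ⅖ + 1/(5*(-148 + b)))
((34031 - 1*(-30554))/35917)/J(A(-10)) = ((34031 - 1*(-30554))/35917)/(((-295 + 2*(-3 - 10))/(5*(-148 + (-3 - 10))))) = ((34031 + 30554)*(1/35917))/(((-295 + 2*(-13))/(5*(-148 - 13)))) = (64585*(1/35917))/(((⅕)*(-295 - 26)/(-161))) = 64585/(35917*(((⅕)*(-1/161)*(-321)))) = 64585/(35917*(321/805)) = (64585/35917)*(805/321) = 7427275/1647051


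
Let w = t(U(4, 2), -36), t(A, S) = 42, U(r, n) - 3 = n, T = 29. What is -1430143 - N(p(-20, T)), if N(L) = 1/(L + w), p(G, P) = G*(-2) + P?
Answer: -158745874/111 ≈ -1.4301e+6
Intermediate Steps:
U(r, n) = 3 + n
p(G, P) = P - 2*G (p(G, P) = -2*G + P = P - 2*G)
w = 42
N(L) = 1/(42 + L) (N(L) = 1/(L + 42) = 1/(42 + L))
-1430143 - N(p(-20, T)) = -1430143 - 1/(42 + (29 - 2*(-20))) = -1430143 - 1/(42 + (29 + 40)) = -1430143 - 1/(42 + 69) = -1430143 - 1/111 = -158745874/111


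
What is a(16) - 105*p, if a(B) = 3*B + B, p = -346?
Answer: 36394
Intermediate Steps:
a(B) = 4*B
a(16) - 105*p = 4*16 - 105*(-346) = 64 + 36330 = 36394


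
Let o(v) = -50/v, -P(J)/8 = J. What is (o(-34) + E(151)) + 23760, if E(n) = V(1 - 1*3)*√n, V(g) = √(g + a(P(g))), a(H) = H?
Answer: 403945/17 + √2114 ≈ 23807.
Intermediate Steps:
P(J) = -8*J
V(g) = √7*√(-g) (V(g) = √(g - 8*g) = √(-7*g) = √7*√(-g))
E(n) = √14*√n (E(n) = (√7*√(-(1 - 1*3)))*√n = (√7*√(-(1 - 3)))*√n = (√7*√(-1*(-2)))*√n = (√7*√2)*√n = √14*√n)
(o(-34) + E(151)) + 23760 = (-50/(-34) + √14*√151) + 23760 = (-50*(-1/34) + √2114) + 23760 = (25/17 + √2114) + 23760 = 403945/17 + √2114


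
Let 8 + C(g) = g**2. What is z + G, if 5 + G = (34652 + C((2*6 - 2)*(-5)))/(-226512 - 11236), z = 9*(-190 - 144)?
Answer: -178974093/59437 ≈ -3011.2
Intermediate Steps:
z = -3006 (z = 9*(-334) = -3006)
C(g) = -8 + g**2
G = -306471/59437 (G = -5 + (34652 + (-8 + ((2*6 - 2)*(-5))**2))/(-226512 - 11236) = -5 + (34652 + (-8 + ((12 - 2)*(-5))**2))/(-237748) = -5 + (34652 + (-8 + (10*(-5))**2))*(-1/237748) = -5 + (34652 + (-8 + (-50)**2))*(-1/237748) = -5 + (34652 + (-8 + 2500))*(-1/237748) = -5 + (34652 + 2492)*(-1/237748) = -5 + 37144*(-1/237748) = -5 - 9286/59437 = -306471/59437 ≈ -5.1562)
z + G = -3006 - 306471/59437 = -178974093/59437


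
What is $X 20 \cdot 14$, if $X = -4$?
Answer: $-1120$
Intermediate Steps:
$X 20 \cdot 14 = \left(-4\right) 20 \cdot 14 = \left(-80\right) 14 = -1120$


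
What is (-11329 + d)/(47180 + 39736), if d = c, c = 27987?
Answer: 8329/43458 ≈ 0.19166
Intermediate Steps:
d = 27987
(-11329 + d)/(47180 + 39736) = (-11329 + 27987)/(47180 + 39736) = 16658/86916 = 16658*(1/86916) = 8329/43458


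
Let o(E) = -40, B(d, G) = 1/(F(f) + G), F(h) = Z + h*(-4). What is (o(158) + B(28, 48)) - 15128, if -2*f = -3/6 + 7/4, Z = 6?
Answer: -1713982/113 ≈ -15168.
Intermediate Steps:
f = -5/8 (f = -(-3/6 + 7/4)/2 = -(-3*⅙ + 7*(¼))/2 = -(-½ + 7/4)/2 = -½*5/4 = -5/8 ≈ -0.62500)
F(h) = 6 - 4*h (F(h) = 6 + h*(-4) = 6 - 4*h)
B(d, G) = 1/(17/2 + G) (B(d, G) = 1/((6 - 4*(-5/8)) + G) = 1/((6 + 5/2) + G) = 1/(17/2 + G))
(o(158) + B(28, 48)) - 15128 = (-40 + 2/(17 + 2*48)) - 15128 = (-40 + 2/(17 + 96)) - 15128 = (-40 + 2/113) - 15128 = -4518/113 - 15128 = -1713982/113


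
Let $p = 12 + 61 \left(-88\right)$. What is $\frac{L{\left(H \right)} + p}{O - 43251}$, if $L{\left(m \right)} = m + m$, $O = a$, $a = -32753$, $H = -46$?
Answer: $\frac{1362}{19001} \approx 0.07168$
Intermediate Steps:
$O = -32753$
$L{\left(m \right)} = 2 m$
$p = -5356$ ($p = 12 - 5368 = -5356$)
$\frac{L{\left(H \right)} + p}{O - 43251} = \frac{2 \left(-46\right) - 5356}{-32753 - 43251} = \frac{-92 - 5356}{-76004} = \left(-5448\right) \left(- \frac{1}{76004}\right) = \frac{1362}{19001}$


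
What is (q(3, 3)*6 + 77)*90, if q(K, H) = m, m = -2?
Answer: 5850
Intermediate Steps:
q(K, H) = -2
(q(3, 3)*6 + 77)*90 = (-2*6 + 77)*90 = (-12 + 77)*90 = 65*90 = 5850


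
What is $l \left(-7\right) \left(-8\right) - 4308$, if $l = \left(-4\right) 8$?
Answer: $-6100$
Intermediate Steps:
$l = -32$
$l \left(-7\right) \left(-8\right) - 4308 = \left(-32\right) \left(-7\right) \left(-8\right) - 4308 = 224 \left(-8\right) - 4308 = -1792 - 4308 = -6100$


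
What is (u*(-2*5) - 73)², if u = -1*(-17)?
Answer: 59049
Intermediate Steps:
u = 17
(u*(-2*5) - 73)² = (17*(-2*5) - 73)² = (17*(-10) - 73)² = (-170 - 73)² = (-243)² = 59049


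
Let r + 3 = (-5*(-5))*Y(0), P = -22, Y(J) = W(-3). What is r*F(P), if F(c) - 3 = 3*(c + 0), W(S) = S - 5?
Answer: 12789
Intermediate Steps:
W(S) = -5 + S
Y(J) = -8 (Y(J) = -5 - 3 = -8)
F(c) = 3 + 3*c (F(c) = 3 + 3*(c + 0) = 3 + 3*c)
r = -203 (r = -3 - 5*(-5)*(-8) = -3 + 25*(-8) = -3 - 200 = -203)
r*F(P) = -203*(3 + 3*(-22)) = -203*(3 - 66) = -203*(-63) = 12789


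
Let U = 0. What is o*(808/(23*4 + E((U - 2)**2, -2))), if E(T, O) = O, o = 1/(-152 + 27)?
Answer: -404/5625 ≈ -0.071822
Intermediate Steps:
o = -1/125 (o = 1/(-125) = -1/125 ≈ -0.0080000)
o*(808/(23*4 + E((U - 2)**2, -2))) = -808/(125*(23*4 - 2)) = -808/(125*(92 - 2)) = -808/(125*90) = -1/125*404/45 = -404/5625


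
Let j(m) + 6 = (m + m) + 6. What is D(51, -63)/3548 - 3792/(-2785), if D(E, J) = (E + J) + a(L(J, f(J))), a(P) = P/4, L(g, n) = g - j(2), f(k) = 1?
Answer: 53495789/39524720 ≈ 1.3535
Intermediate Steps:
j(m) = 2*m (j(m) = -6 + ((m + m) + 6) = -6 + (2*m + 6) = -6 + (6 + 2*m) = 2*m)
L(g, n) = -4 + g (L(g, n) = g - 2*2 = g - 1*4 = g - 4 = -4 + g)
a(P) = P/4 (a(P) = P*(¼) = P/4)
D(E, J) = -1 + E + 5*J/4 (D(E, J) = (E + J) + (-4 + J)/4 = (E + J) + (-1 + J/4) = -1 + E + 5*J/4)
D(51, -63)/3548 - 3792/(-2785) = (-1 + 51 + (5/4)*(-63))/3548 - 3792/(-2785) = (-1 + 51 - 315/4)*(1/3548) - 3792*(-1/2785) = -115/4*1/3548 + 3792/2785 = -115/14192 + 3792/2785 = 53495789/39524720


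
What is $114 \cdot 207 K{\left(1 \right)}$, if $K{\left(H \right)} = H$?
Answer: $23598$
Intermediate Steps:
$114 \cdot 207 K{\left(1 \right)} = 114 \cdot 207 \cdot 1 = 23598 \cdot 1 = 23598$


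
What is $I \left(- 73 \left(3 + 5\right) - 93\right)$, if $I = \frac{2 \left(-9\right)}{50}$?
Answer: $\frac{6093}{25} \approx 243.72$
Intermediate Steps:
$I = - \frac{9}{25}$ ($I = \left(-18\right) \frac{1}{50} = - \frac{9}{25} \approx -0.36$)
$I \left(- 73 \left(3 + 5\right) - 93\right) = - \frac{9 \left(- 73 \left(3 + 5\right) - 93\right)}{25} = - \frac{9 \left(\left(-73\right) 8 - 93\right)}{25} = - \frac{9 \left(-584 - 93\right)}{25} = \left(- \frac{9}{25}\right) \left(-677\right) = \frac{6093}{25}$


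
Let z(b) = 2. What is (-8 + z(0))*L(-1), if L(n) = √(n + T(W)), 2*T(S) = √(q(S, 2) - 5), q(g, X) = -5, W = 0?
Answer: -3*√(-4 + 2*I*√10) ≈ -3.9592 - 7.1885*I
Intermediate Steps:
T(S) = I*√10/2 (T(S) = √(-5 - 5)/2 = √(-10)/2 = (I*√10)/2 = I*√10/2)
L(n) = √(n + I*√10/2)
(-8 + z(0))*L(-1) = (-8 + 2)*(√(4*(-1) + 2*I*√10)/2) = -3*√(-4 + 2*I*√10)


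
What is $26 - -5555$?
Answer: $5581$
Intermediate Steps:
$26 - -5555 = 26 + 5555 = 5581$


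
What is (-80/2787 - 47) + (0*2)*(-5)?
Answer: -131069/2787 ≈ -47.029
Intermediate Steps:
(-80/2787 - 47) + (0*2)*(-5) = (-80*1/2787 - 47) + 0*(-5) = (-80/2787 - 47) + 0 = -131069/2787 + 0 = -131069/2787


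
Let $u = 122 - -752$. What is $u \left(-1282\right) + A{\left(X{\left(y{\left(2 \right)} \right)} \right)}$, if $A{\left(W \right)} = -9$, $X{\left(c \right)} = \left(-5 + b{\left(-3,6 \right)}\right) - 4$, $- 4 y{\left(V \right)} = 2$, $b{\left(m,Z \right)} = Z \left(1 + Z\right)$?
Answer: $-1120477$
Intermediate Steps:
$y{\left(V \right)} = - \frac{1}{2}$ ($y{\left(V \right)} = \left(- \frac{1}{4}\right) 2 = - \frac{1}{2}$)
$X{\left(c \right)} = 33$ ($X{\left(c \right)} = \left(-5 + 6 \left(1 + 6\right)\right) - 4 = \left(-5 + 6 \cdot 7\right) - 4 = \left(-5 + 42\right) - 4 = 37 - 4 = 33$)
$u = 874$ ($u = 122 + 752 = 874$)
$u \left(-1282\right) + A{\left(X{\left(y{\left(2 \right)} \right)} \right)} = 874 \left(-1282\right) - 9 = -1120468 - 9 = -1120477$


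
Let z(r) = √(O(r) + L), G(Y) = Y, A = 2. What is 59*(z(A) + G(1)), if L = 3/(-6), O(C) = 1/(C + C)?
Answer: 59 + 59*I/2 ≈ 59.0 + 29.5*I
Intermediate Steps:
O(C) = 1/(2*C)
L = -½ (L = 3*(-⅙) = -½ ≈ -0.50000)
z(r) = √(-½ + 1/(2*r)) (z(r) = √(1/(2*r) - ½) = √(-½ + 1/(2*r)))
59*(z(A) + G(1)) = 59*(√2*√((1 - 1*2)/2)/2 + 1) = 59*(√2*√((1 - 2)/2)/2 + 1) = 59*(√2*√((½)*(-1))/2 + 1) = 59*(√2*√(-½)/2 + 1) = 59*(√2*(I*√2/2)/2 + 1) = 59*(I/2 + 1) = 59*(1 + I/2) = 59 + 59*I/2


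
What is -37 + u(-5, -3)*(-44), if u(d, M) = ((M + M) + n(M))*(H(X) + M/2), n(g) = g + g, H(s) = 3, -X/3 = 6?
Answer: 755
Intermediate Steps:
X = -18 (X = -3*6 = -18)
n(g) = 2*g
u(d, M) = 4*M*(3 + M/2) (u(d, M) = ((M + M) + 2*M)*(3 + M/2) = (2*M + 2*M)*(3 + M*(1/2)) = (4*M)*(3 + M/2) = 4*M*(3 + M/2))
-37 + u(-5, -3)*(-44) = -37 + (2*(-3)*(6 - 3))*(-44) = -37 + (2*(-3)*3)*(-44) = -37 - 18*(-44) = -37 + 792 = 755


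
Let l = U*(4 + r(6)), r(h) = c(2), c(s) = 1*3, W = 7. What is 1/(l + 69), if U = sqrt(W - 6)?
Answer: 1/76 ≈ 0.013158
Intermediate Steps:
c(s) = 3
r(h) = 3
U = 1 (U = sqrt(7 - 6) = sqrt(1) = 1)
l = 7 (l = 1*(4 + 3) = 1*7 = 7)
1/(l + 69) = 1/(7 + 69) = 1/76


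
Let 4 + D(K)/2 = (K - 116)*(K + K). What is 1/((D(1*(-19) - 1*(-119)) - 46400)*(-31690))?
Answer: 1/1673485520 ≈ 5.9755e-10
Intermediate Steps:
D(K) = -8 + 4*K*(-116 + K) (D(K) = -8 + 2*((K - 116)*(K + K)) = -8 + 2*((-116 + K)*(2*K)) = -8 + 2*(2*K*(-116 + K)) = -8 + 4*K*(-116 + K))
1/((D(1*(-19) - 1*(-119)) - 46400)*(-31690)) = 1/((-8 - 464*(1*(-19) - 1*(-119)) + 4*(1*(-19) - 1*(-119))²) - 46400*(-31690)) = -1/31690/((-8 - 464*(-19 + 119) + 4*(-19 + 119)²) - 46400) = -1/31690/((-8 - 464*100 + 4*100²) - 46400) = -1/31690/((-8 - 46400 + 4*10000) - 46400) = -1/31690/((-8 - 46400 + 40000) - 46400) = -1/31690/(-6408 - 46400) = -1/31690/(-52808) = -1/52808*(-1/31690) = 1/1673485520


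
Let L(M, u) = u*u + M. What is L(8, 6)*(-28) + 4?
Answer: -1228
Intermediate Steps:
L(M, u) = M + u**2 (L(M, u) = u**2 + M = M + u**2)
L(8, 6)*(-28) + 4 = (8 + 6**2)*(-28) + 4 = (8 + 36)*(-28) + 4 = 44*(-28) + 4 = -1232 + 4 = -1228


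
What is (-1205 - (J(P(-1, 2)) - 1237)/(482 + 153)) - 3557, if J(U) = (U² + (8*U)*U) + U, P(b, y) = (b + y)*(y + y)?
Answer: -3022781/635 ≈ -4760.3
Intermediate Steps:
P(b, y) = 2*y*(b + y) (P(b, y) = (b + y)*(2*y) = 2*y*(b + y))
J(U) = U + 9*U² (J(U) = (U² + 8*U²) + U = 9*U² + U = U + 9*U²)
(-1205 - (J(P(-1, 2)) - 1237)/(482 + 153)) - 3557 = (-1205 - ((2*2*(-1 + 2))*(1 + 9*(2*2*(-1 + 2))) - 1237)/(482 + 153)) - 3557 = (-1205 - ((2*2*1)*(1 + 9*(2*2*1)) - 1237)/635) - 3557 = (-1205 - (4*(1 + 9*4) - 1237)/635) - 3557 = (-1205 - (4*(1 + 36) - 1237)/635) - 3557 = (-1205 - (4*37 - 1237)/635) - 3557 = (-1205 - (148 - 1237)/635) - 3557 = (-1205 - (-1089)/635) - 3557 = (-1205 - 1*(-1089/635)) - 3557 = (-1205 + 1089/635) - 3557 = -764086/635 - 3557 = -3022781/635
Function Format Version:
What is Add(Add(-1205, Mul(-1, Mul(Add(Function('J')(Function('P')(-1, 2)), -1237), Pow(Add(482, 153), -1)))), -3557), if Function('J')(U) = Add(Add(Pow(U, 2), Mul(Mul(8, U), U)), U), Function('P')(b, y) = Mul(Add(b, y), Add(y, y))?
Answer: Rational(-3022781, 635) ≈ -4760.3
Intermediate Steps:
Function('P')(b, y) = Mul(2, y, Add(b, y)) (Function('P')(b, y) = Mul(Add(b, y), Mul(2, y)) = Mul(2, y, Add(b, y)))
Function('J')(U) = Add(U, Mul(9, Pow(U, 2))) (Function('J')(U) = Add(Add(Pow(U, 2), Mul(8, Pow(U, 2))), U) = Add(Mul(9, Pow(U, 2)), U) = Add(U, Mul(9, Pow(U, 2))))
Add(Add(-1205, Mul(-1, Mul(Add(Function('J')(Function('P')(-1, 2)), -1237), Pow(Add(482, 153), -1)))), -3557) = Add(Add(-1205, Mul(-1, Mul(Add(Mul(Mul(2, 2, Add(-1, 2)), Add(1, Mul(9, Mul(2, 2, Add(-1, 2))))), -1237), Pow(Add(482, 153), -1)))), -3557) = Add(Add(-1205, Mul(-1, Mul(Add(Mul(Mul(2, 2, 1), Add(1, Mul(9, Mul(2, 2, 1)))), -1237), Pow(635, -1)))), -3557) = Add(Add(-1205, Mul(-1, Mul(Add(Mul(4, Add(1, Mul(9, 4))), -1237), Rational(1, 635)))), -3557) = Add(Add(-1205, Mul(-1, Mul(Add(Mul(4, Add(1, 36)), -1237), Rational(1, 635)))), -3557) = Add(Add(-1205, Mul(-1, Mul(Add(Mul(4, 37), -1237), Rational(1, 635)))), -3557) = Add(Add(-1205, Mul(-1, Mul(Add(148, -1237), Rational(1, 635)))), -3557) = Add(Add(-1205, Mul(-1, Mul(-1089, Rational(1, 635)))), -3557) = Add(Add(-1205, Mul(-1, Rational(-1089, 635))), -3557) = Add(Add(-1205, Rational(1089, 635)), -3557) = Add(Rational(-764086, 635), -3557) = Rational(-3022781, 635)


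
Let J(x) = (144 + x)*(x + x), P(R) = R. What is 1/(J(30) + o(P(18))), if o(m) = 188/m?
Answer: 9/94054 ≈ 9.5690e-5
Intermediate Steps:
J(x) = 2*x*(144 + x) (J(x) = (144 + x)*(2*x) = 2*x*(144 + x))
1/(J(30) + o(P(18))) = 1/(2*30*(144 + 30) + 188/18) = 1/(2*30*174 + 188*(1/18)) = 1/(10440 + 94/9) = 1/(94054/9) = 9/94054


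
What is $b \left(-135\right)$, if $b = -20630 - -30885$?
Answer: $-1384425$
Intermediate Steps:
$b = 10255$ ($b = -20630 + 30885 = 10255$)
$b \left(-135\right) = 10255 \left(-135\right) = -1384425$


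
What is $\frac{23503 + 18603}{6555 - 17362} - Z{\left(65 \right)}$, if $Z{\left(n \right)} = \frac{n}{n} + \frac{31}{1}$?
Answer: $- \frac{387930}{10807} \approx -35.896$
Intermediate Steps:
$Z{\left(n \right)} = 32$ ($Z{\left(n \right)} = 1 + 31 \cdot 1 = 1 + 31 = 32$)
$\frac{23503 + 18603}{6555 - 17362} - Z{\left(65 \right)} = \frac{23503 + 18603}{6555 - 17362} - 32 = \frac{42106}{-10807} - 32 = 42106 \left(- \frac{1}{10807}\right) - 32 = - \frac{42106}{10807} - 32 = - \frac{387930}{10807}$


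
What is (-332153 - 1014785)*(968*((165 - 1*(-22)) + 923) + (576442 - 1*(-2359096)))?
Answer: -5401245624884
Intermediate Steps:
(-332153 - 1014785)*(968*((165 - 1*(-22)) + 923) + (576442 - 1*(-2359096))) = -1346938*(968*((165 + 22) + 923) + (576442 + 2359096)) = -1346938*(968*(187 + 923) + 2935538) = -1346938*(968*1110 + 2935538) = -1346938*(1074480 + 2935538) = -1346938*4010018 = -5401245624884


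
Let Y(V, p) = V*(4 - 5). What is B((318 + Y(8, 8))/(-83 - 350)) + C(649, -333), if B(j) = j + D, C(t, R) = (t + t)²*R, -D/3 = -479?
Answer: -242929582045/433 ≈ -5.6104e+8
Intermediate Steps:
D = 1437 (D = -3*(-479) = 1437)
Y(V, p) = -V (Y(V, p) = V*(-1) = -V)
C(t, R) = 4*R*t² (C(t, R) = (2*t)²*R = (4*t²)*R = 4*R*t²)
B(j) = 1437 + j (B(j) = j + 1437 = 1437 + j)
B((318 + Y(8, 8))/(-83 - 350)) + C(649, -333) = (1437 + (318 - 1*8)/(-83 - 350)) + 4*(-333)*649² = (1437 + (318 - 8)/(-433)) + 4*(-333)*421201 = (1437 + 310*(-1/433)) - 561039732 = (1437 - 310/433) - 561039732 = 621911/433 - 561039732 = -242929582045/433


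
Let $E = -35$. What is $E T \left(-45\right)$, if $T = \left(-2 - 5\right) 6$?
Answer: $-66150$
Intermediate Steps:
$T = -42$ ($T = \left(-7\right) 6 = -42$)
$E T \left(-45\right) = \left(-35\right) \left(-42\right) \left(-45\right) = 1470 \left(-45\right) = -66150$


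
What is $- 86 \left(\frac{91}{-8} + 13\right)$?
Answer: $- \frac{559}{4} \approx -139.75$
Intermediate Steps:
$- 86 \left(\frac{91}{-8} + 13\right) = - 86 \left(91 \left(- \frac{1}{8}\right) + 13\right) = - 86 \left(- \frac{91}{8} + 13\right) = \left(-86\right) \frac{13}{8} = - \frac{559}{4}$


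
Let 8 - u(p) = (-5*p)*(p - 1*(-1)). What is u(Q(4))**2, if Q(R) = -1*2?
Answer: 324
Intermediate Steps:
Q(R) = -2
u(p) = 8 + 5*p*(1 + p) (u(p) = 8 - (-5*p)*(p - 1*(-1)) = 8 - (-5*p)*(p + 1) = 8 - (-5*p)*(1 + p) = 8 - (-5)*p*(1 + p) = 8 + 5*p*(1 + p))
u(Q(4))**2 = (8 + 5*(-2) + 5*(-2)**2)**2 = (8 - 10 + 5*4)**2 = (8 - 10 + 20)**2 = 18**2 = 324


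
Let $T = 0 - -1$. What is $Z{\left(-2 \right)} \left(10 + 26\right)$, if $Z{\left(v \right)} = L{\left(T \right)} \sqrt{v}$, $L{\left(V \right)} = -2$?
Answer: $- 72 i \sqrt{2} \approx - 101.82 i$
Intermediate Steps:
$T = 1$ ($T = 0 + 1 = 1$)
$Z{\left(v \right)} = - 2 \sqrt{v}$
$Z{\left(-2 \right)} \left(10 + 26\right) = - 2 \sqrt{-2} \left(10 + 26\right) = - 2 i \sqrt{2} \cdot 36 = - 72 i \sqrt{2}$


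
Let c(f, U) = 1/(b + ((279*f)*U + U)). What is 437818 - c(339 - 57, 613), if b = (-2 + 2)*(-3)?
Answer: 21116061524685/48230227 ≈ 4.3782e+5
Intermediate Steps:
b = 0 (b = 0*(-3) = 0)
c(f, U) = 1/(U + 279*U*f) (c(f, U) = 1/(0 + ((279*f)*U + U)) = 1/(0 + (279*U*f + U)) = 1/(0 + (U + 279*U*f)) = 1/(U + 279*U*f))
437818 - c(339 - 57, 613) = 437818 - 1/(613*(1 + 279*(339 - 57))) = 437818 - 1/(613*(1 + 279*282)) = 437818 - 1/(613*(1 + 78678)) = 437818 - 1/(613*78679) = 437818 - 1*1/48230227 = 437818 - 1/48230227 = 21116061524685/48230227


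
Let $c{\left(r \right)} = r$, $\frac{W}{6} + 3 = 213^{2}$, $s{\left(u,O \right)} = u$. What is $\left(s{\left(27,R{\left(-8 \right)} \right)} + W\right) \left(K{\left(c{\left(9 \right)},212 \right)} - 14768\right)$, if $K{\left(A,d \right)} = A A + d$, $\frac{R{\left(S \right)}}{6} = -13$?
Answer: $-3940427925$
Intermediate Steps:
$R{\left(S \right)} = -78$ ($R{\left(S \right)} = 6 \left(-13\right) = -78$)
$W = 272196$ ($W = -18 + 6 \cdot 213^{2} = -18 + 6 \cdot 45369 = -18 + 272214 = 272196$)
$K{\left(A,d \right)} = d + A^{2}$ ($K{\left(A,d \right)} = A^{2} + d = d + A^{2}$)
$\left(s{\left(27,R{\left(-8 \right)} \right)} + W\right) \left(K{\left(c{\left(9 \right)},212 \right)} - 14768\right) = \left(27 + 272196\right) \left(\left(212 + 9^{2}\right) - 14768\right) = 272223 \left(\left(212 + 81\right) - 14768\right) = 272223 \left(293 - 14768\right) = 272223 \left(-14475\right) = -3940427925$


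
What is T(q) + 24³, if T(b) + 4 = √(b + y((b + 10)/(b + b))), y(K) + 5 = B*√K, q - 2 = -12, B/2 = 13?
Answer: 13820 + I*√15 ≈ 13820.0 + 3.873*I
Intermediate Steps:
B = 26 (B = 2*13 = 26)
q = -10 (q = 2 - 12 = -10)
y(K) = -5 + 26*√K
T(b) = -4 + √(-5 + b + 13*√2*√((10 + b)/b)) (T(b) = -4 + √(b + (-5 + 26*√((b + 10)/(b + b)))) = -4 + √(b + (-5 + 26*√((10 + b)/((2*b))))) = -4 + √(b + (-5 + 26*√((10 + b)*(1/(2*b))))) = -4 + √(b + (-5 + 26*√((10 + b)/(2*b)))) = -4 + √(b + (-5 + 26*(√2*√((10 + b)/b)/2))) = -4 + √(b + (-5 + 13*√2*√((10 + b)/b))) = -4 + √(-5 + b + 13*√2*√((10 + b)/b)))
T(q) + 24³ = (-4 + √(-5 - 10 + 13*√2*√((10 - 10)/(-10)))) + 24³ = (-4 + √(-5 - 10 + 13*√2*√(-⅒*0))) + 13824 = (-4 + √(-5 - 10 + 13*√2*√0)) + 13824 = (-4 + √(-5 - 10 + 13*√2*0)) + 13824 = (-4 + √(-5 - 10 + 0)) + 13824 = (-4 + √(-15)) + 13824 = (-4 + I*√15) + 13824 = 13820 + I*√15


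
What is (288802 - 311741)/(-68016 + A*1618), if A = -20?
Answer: 22939/100376 ≈ 0.22853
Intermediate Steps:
(288802 - 311741)/(-68016 + A*1618) = (288802 - 311741)/(-68016 - 20*1618) = -22939/(-68016 - 32360) = -22939/(-100376) = -22939*(-1/100376) = 22939/100376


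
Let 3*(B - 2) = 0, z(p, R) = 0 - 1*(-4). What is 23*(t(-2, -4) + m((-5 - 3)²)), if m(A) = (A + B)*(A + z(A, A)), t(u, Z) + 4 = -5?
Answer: 103017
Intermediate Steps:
z(p, R) = 4 (z(p, R) = 0 + 4 = 4)
t(u, Z) = -9 (t(u, Z) = -4 - 5 = -9)
B = 2 (B = 2 + (⅓)*0 = 2 + 0 = 2)
m(A) = (2 + A)*(4 + A) (m(A) = (A + 2)*(A + 4) = (2 + A)*(4 + A))
23*(t(-2, -4) + m((-5 - 3)²)) = 23*(-9 + (8 + ((-5 - 3)²)² + 6*(-5 - 3)²)) = 23*(-9 + (8 + ((-8)²)² + 6*(-8)²)) = 23*(-9 + (8 + 64² + 6*64)) = 23*(-9 + (8 + 4096 + 384)) = 23*(-9 + 4488) = 23*4479 = 103017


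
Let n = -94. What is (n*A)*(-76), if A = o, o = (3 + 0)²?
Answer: 64296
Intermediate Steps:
o = 9 (o = 3² = 9)
A = 9
(n*A)*(-76) = -94*9*(-76) = -846*(-76) = 64296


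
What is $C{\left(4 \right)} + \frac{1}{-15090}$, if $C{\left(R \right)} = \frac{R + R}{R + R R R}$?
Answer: $\frac{30163}{256530} \approx 0.11758$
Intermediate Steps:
$C{\left(R \right)} = \frac{2 R}{R + R^{3}}$ ($C{\left(R \right)} = \frac{2 R}{R + R^{2} R} = \frac{2 R}{R + R^{3}}$)
$C{\left(4 \right)} + \frac{1}{-15090} = \frac{2}{1 + 4^{2}} + \frac{1}{-15090} = \frac{2}{1 + 16} - \frac{1}{15090} = \frac{2}{17} - \frac{1}{15090} = \frac{30163}{256530}$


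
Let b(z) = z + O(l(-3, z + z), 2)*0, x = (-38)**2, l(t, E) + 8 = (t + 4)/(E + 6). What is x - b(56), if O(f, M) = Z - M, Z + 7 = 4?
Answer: 1388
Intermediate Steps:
l(t, E) = -8 + (4 + t)/(6 + E) (l(t, E) = -8 + (t + 4)/(E + 6) = -8 + (4 + t)/(6 + E))
Z = -3 (Z = -7 + 4 = -3)
x = 1444
O(f, M) = -3 - M
b(z) = z (b(z) = z + (-3 - 1*2)*0 = z + (-3 - 2)*0 = z - 5*0 = z + 0 = z)
x - b(56) = 1444 - 1*56 = 1444 - 56 = 1388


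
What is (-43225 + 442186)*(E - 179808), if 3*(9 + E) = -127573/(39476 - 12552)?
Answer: -1931543921519139/26924 ≈ -7.1741e+10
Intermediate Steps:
E = -854521/80772 (E = -9 + (-127573/(39476 - 12552))/3 = -9 + (-127573/26924)/3 = -9 + (-127573*1/26924)/3 = -9 + (⅓)*(-127573/26924) = -9 - 127573/80772 = -854521/80772 ≈ -10.579)
(-43225 + 442186)*(E - 179808) = (-43225 + 442186)*(-854521/80772 - 179808) = 398961*(-14524306297/80772) = -1931543921519139/26924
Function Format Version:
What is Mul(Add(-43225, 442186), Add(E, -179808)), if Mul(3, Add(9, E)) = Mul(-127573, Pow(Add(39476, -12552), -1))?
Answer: Rational(-1931543921519139, 26924) ≈ -7.1741e+10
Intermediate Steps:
E = Rational(-854521, 80772) (E = Add(-9, Mul(Rational(1, 3), Mul(-127573, Pow(Add(39476, -12552), -1)))) = Add(-9, Mul(Rational(1, 3), Mul(-127573, Pow(26924, -1)))) = Add(-9, Mul(Rational(1, 3), Mul(-127573, Rational(1, 26924)))) = Add(-9, Mul(Rational(1, 3), Rational(-127573, 26924))) = Add(-9, Rational(-127573, 80772)) = Rational(-854521, 80772) ≈ -10.579)
Mul(Add(-43225, 442186), Add(E, -179808)) = Mul(Add(-43225, 442186), Add(Rational(-854521, 80772), -179808)) = Mul(398961, Rational(-14524306297, 80772)) = Rational(-1931543921519139, 26924)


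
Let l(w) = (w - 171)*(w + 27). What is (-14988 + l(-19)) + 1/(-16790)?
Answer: -277169321/16790 ≈ -16508.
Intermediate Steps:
l(w) = (-171 + w)*(27 + w)
(-14988 + l(-19)) + 1/(-16790) = (-14988 + (-4617 + (-19)² - 144*(-19))) + 1/(-16790) = (-14988 + (-4617 + 361 + 2736)) - 1/16790 = (-14988 - 1520) - 1/16790 = -16508 - 1/16790 = -277169321/16790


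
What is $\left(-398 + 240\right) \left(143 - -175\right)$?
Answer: $-50244$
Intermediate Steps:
$\left(-398 + 240\right) \left(143 - -175\right) = - 158 \left(143 + 175\right) = \left(-158\right) 318 = -50244$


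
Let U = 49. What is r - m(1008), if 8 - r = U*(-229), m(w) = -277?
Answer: 11506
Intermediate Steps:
r = 11229 (r = 8 - 49*(-229) = 8 - 1*(-11221) = 8 + 11221 = 11229)
r - m(1008) = 11229 - 1*(-277) = 11229 + 277 = 11506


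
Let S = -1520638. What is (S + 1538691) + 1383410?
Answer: 1401463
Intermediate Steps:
(S + 1538691) + 1383410 = (-1520638 + 1538691) + 1383410 = 18053 + 1383410 = 1401463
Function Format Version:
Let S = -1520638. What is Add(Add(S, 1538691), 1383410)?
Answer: 1401463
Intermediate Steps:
Add(Add(S, 1538691), 1383410) = Add(Add(-1520638, 1538691), 1383410) = Add(18053, 1383410) = 1401463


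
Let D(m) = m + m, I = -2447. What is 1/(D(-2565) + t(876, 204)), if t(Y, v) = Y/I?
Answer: -2447/12553986 ≈ -0.00019492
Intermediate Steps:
t(Y, v) = -Y/2447 (t(Y, v) = Y/(-2447) = Y*(-1/2447) = -Y/2447)
D(m) = 2*m
1/(D(-2565) + t(876, 204)) = 1/(2*(-2565) - 1/2447*876) = 1/(-5130 - 876/2447) = 1/(-12553986/2447) = -2447/12553986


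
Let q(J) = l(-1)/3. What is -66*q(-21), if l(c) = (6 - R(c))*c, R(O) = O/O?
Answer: 110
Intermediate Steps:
R(O) = 1
l(c) = 5*c (l(c) = (6 - 1*1)*c = (6 - 1)*c = 5*c)
q(J) = -5/3 (q(J) = (5*(-1))/3 = -5*⅓ = -5/3)
-66*q(-21) = -66*(-5/3) = 110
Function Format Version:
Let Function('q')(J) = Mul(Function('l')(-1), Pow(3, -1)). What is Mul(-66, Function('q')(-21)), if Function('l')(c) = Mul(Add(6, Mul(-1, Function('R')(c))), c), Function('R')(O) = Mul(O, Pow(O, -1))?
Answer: 110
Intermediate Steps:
Function('R')(O) = 1
Function('l')(c) = Mul(5, c) (Function('l')(c) = Mul(Add(6, Mul(-1, 1)), c) = Mul(Add(6, -1), c) = Mul(5, c))
Function('q')(J) = Rational(-5, 3) (Function('q')(J) = Mul(Mul(5, -1), Pow(3, -1)) = Mul(-5, Rational(1, 3)) = Rational(-5, 3))
Mul(-66, Function('q')(-21)) = Mul(-66, Rational(-5, 3)) = 110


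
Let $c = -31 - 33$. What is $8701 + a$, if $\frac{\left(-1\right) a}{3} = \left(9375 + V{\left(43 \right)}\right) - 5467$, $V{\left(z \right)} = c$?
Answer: $-2831$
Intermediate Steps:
$c = -64$
$V{\left(z \right)} = -64$
$a = -11532$ ($a = - 3 \left(\left(9375 - 64\right) - 5467\right) = - 3 \left(9311 - 5467\right) = \left(-3\right) 3844 = -11532$)
$8701 + a = 8701 - 11532 = -2831$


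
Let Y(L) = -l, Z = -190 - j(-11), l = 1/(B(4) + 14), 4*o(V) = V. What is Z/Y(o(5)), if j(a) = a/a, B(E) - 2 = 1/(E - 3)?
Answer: 3247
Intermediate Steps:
o(V) = V/4
B(E) = 2 + 1/(-3 + E) (B(E) = 2 + 1/(E - 3) = 2 + 1/(-3 + E))
j(a) = 1
l = 1/17 (l = 1/((-5 + 2*4)/(-3 + 4) + 14) = 1/((-5 + 8)/1 + 14) = 1/(1*3 + 14) = 1/(3 + 14) = 1/17 ≈ 0.058824)
Z = -191 (Z = -190 - 1*1 = -190 - 1 = -191)
Y(L) = -1/17 (Y(L) = -1*1/17 = -1/17)
Z/Y(o(5)) = -191/(-1/17) = -191*(-17) = 3247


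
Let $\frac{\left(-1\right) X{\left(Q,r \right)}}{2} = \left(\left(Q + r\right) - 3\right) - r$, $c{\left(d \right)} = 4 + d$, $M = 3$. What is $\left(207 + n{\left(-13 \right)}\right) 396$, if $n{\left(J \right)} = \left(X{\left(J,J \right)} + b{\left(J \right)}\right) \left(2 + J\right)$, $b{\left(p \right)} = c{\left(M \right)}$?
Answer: $-87912$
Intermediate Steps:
$b{\left(p \right)} = 7$ ($b{\left(p \right)} = 4 + 3 = 7$)
$X{\left(Q,r \right)} = 6 - 2 Q$ ($X{\left(Q,r \right)} = - 2 \left(\left(\left(Q + r\right) - 3\right) - r\right) = - 2 \left(\left(-3 + Q + r\right) - r\right) = - 2 \left(-3 + Q\right) = 6 - 2 Q$)
$n{\left(J \right)} = \left(2 + J\right) \left(13 - 2 J\right)$ ($n{\left(J \right)} = \left(\left(6 - 2 J\right) + 7\right) \left(2 + J\right) = \left(13 - 2 J\right) \left(2 + J\right) = \left(2 + J\right) \left(13 - 2 J\right)$)
$\left(207 + n{\left(-13 \right)}\right) 396 = \left(207 + \left(26 - 2 \left(-13\right)^{2} + 9 \left(-13\right)\right)\right) 396 = \left(207 - 429\right) 396 = \left(-222\right) 396 = -87912$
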